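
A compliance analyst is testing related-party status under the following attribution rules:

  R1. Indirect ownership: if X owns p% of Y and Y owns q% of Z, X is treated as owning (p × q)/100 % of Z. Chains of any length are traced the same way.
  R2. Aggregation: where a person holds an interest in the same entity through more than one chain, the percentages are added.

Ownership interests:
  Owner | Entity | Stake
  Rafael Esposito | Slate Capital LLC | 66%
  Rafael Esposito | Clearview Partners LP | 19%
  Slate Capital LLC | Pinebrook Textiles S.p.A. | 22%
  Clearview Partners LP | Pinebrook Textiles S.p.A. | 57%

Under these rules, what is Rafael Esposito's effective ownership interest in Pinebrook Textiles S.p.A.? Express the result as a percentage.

Chain via Slate Capital LLC (R1): 66% × 22% = 14.52% of Pinebrook Textiles S.p.A.
Chain via Clearview Partners LP (R1): 19% × 57% = 10.83% of Pinebrook Textiles S.p.A.
Aggregating (R2): 14.52% + 10.83% = 25.35%.

25.35%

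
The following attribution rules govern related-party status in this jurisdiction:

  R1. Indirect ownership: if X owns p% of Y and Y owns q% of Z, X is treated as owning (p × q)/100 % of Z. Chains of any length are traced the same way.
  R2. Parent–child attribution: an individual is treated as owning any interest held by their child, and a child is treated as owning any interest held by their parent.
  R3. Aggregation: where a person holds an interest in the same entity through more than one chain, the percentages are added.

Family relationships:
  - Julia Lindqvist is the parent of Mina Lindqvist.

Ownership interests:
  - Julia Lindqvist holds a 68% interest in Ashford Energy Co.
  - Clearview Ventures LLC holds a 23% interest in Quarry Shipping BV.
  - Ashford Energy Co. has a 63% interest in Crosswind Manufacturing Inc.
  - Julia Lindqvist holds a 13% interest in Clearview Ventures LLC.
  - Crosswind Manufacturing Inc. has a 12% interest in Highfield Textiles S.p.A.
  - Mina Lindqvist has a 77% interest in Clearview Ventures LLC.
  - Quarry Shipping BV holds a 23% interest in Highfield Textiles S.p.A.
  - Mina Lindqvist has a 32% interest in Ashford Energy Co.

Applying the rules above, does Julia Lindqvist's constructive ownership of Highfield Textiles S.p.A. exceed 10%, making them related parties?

By parent–child attribution (R2), Julia Lindqvist is treated as also owning Mina Lindqvist's interest in Ashford Energy Co, giving 68% + 32% = 100%.
By parent–child attribution (R2), Julia Lindqvist is treated as also owning Mina Lindqvist's interest in Clearview Ventures LLC, giving 13% + 77% = 90%.
Chain via Ashford Energy Co. → Crosswind Manufacturing Inc. (R1): 100% × 63% × 12% = 7.56% of Highfield Textiles S.p.A.
Chain via Clearview Ventures LLC → Quarry Shipping BV (R1): 90% × 23% × 23% = 4.761% of Highfield Textiles S.p.A.
Aggregating (R3): 7.56% + 4.761% = 12.321%.
12.321% exceeds the 10% threshold, so Julia is a related party to Highfield Textiles S.p.A.

Yes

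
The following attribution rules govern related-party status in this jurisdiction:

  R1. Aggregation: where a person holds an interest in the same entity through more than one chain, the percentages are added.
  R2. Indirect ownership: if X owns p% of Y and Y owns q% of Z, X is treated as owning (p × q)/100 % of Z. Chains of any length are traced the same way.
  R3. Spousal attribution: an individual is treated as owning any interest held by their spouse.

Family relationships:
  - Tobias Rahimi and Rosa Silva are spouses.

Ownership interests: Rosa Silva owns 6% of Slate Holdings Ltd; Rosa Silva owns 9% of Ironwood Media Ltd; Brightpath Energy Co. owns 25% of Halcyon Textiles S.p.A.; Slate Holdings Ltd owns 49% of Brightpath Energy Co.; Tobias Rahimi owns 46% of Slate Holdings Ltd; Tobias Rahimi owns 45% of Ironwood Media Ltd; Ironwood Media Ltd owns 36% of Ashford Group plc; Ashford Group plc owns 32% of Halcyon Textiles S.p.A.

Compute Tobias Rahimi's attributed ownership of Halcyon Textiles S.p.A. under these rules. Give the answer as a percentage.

By spousal attribution (R3), Tobias Rahimi is treated as also owning Rosa Silva's interest in Slate Holdings Ltd, giving 46% + 6% = 52%.
By spousal attribution (R3), Tobias Rahimi is treated as also owning Rosa Silva's interest in Ironwood Media Ltd, giving 45% + 9% = 54%.
Chain via Slate Holdings Ltd → Brightpath Energy Co. (R2): 52% × 49% × 25% = 6.37% of Halcyon Textiles S.p.A.
Chain via Ironwood Media Ltd → Ashford Group plc (R2): 54% × 36% × 32% = 6.2208% of Halcyon Textiles S.p.A.
Aggregating (R1): 6.37% + 6.2208% = 12.5908%.

12.5908%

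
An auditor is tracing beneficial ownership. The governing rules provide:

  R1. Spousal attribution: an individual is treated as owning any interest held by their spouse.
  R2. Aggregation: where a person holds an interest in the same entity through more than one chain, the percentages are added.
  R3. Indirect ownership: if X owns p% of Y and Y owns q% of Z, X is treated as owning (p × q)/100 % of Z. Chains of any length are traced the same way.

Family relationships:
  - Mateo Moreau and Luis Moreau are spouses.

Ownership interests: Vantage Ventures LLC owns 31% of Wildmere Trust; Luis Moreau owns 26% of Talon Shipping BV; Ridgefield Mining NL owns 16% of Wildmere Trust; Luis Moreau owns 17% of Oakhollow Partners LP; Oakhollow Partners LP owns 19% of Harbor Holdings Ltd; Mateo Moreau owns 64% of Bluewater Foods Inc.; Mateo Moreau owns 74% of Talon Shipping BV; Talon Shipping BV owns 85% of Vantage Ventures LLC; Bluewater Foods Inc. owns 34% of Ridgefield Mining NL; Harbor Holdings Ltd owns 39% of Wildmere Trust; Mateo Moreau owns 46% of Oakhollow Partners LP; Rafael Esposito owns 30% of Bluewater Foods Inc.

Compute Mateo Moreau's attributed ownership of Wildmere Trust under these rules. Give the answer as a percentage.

34.4999%

By spousal attribution (R1), Mateo Moreau is treated as also owning Luis Moreau's interest in Oakhollow Partners LP, giving 46% + 17% = 63%.
By spousal attribution (R1), Mateo Moreau is treated as also owning Luis Moreau's interest in Talon Shipping BV, giving 74% + 26% = 100%.
Chain via Oakhollow Partners LP → Harbor Holdings Ltd (R3): 63% × 19% × 39% = 4.6683% of Wildmere Trust.
Chain via Talon Shipping BV → Vantage Ventures LLC (R3): 100% × 85% × 31% = 26.35% of Wildmere Trust.
Chain via Bluewater Foods Inc. → Ridgefield Mining NL (R3): 64% × 34% × 16% = 3.4816% of Wildmere Trust.
Aggregating (R2): 4.6683% + 26.35% + 3.4816% = 34.4999%.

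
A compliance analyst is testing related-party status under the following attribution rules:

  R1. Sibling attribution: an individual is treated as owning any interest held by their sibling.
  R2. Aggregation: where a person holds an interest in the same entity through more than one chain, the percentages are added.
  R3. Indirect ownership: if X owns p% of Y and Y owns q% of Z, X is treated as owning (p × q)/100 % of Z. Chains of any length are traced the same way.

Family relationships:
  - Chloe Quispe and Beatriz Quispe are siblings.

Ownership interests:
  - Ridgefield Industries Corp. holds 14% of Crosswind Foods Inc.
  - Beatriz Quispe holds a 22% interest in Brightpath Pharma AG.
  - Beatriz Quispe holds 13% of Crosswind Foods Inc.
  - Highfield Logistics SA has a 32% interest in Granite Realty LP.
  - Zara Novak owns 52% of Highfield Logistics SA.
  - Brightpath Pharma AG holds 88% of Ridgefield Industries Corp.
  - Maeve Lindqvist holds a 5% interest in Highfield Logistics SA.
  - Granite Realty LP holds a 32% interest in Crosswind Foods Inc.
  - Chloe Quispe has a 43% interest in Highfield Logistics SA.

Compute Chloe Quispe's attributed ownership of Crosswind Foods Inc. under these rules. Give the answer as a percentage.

By sibling attribution (R1), Chloe Quispe is treated as owning Beatriz Quispe's 22% interest in Brightpath Pharma AG.
By sibling attribution (R1), Chloe Quispe is treated as owning Beatriz Quispe's 13% interest in Crosswind Foods Inc.
Chain via Highfield Logistics SA → Granite Realty LP (R3): 43% × 32% × 32% = 4.4032% of Crosswind Foods Inc.
Chain via Brightpath Pharma AG → Ridgefield Industries Corp. (R3): 22% × 88% × 14% = 2.7104% of Crosswind Foods Inc.
Direct interest in Crosswind Foods Inc: 13%.
Aggregating (R2): 4.4032% + 2.7104% + 13% = 20.1136%.

20.1136%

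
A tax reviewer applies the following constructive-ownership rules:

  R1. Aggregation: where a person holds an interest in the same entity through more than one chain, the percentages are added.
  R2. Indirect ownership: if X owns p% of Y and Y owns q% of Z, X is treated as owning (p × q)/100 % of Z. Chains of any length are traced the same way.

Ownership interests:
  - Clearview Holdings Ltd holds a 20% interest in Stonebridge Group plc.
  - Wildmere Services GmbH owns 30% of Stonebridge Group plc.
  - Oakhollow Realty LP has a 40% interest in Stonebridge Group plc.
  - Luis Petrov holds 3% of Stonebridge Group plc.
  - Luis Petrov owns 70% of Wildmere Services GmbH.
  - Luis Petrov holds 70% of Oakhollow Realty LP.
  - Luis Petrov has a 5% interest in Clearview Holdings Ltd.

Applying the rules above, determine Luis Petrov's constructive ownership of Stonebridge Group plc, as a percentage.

53%

Chain via Oakhollow Realty LP (R2): 70% × 40% = 28% of Stonebridge Group plc.
Chain via Wildmere Services GmbH (R2): 70% × 30% = 21% of Stonebridge Group plc.
Chain via Clearview Holdings Ltd (R2): 5% × 20% = 1% of Stonebridge Group plc.
Direct interest in Stonebridge Group plc: 3%.
Aggregating (R1): 28% + 21% + 1% + 3% = 53%.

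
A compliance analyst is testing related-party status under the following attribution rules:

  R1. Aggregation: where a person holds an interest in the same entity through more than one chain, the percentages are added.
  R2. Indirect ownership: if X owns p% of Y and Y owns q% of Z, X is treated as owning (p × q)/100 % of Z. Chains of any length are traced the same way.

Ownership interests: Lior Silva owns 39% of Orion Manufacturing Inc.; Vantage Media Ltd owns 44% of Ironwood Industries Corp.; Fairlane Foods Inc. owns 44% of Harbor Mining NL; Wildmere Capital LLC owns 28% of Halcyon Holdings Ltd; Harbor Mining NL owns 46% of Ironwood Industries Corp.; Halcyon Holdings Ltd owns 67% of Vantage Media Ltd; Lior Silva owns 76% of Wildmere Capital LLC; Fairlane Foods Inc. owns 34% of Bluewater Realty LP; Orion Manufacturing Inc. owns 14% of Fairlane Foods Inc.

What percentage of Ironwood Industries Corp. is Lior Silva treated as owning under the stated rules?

7.378448%

Chain via Orion Manufacturing Inc. → Fairlane Foods Inc. → Harbor Mining NL (R2): 39% × 14% × 44% × 46% = 1.105104% of Ironwood Industries Corp.
Chain via Wildmere Capital LLC → Halcyon Holdings Ltd → Vantage Media Ltd (R2): 76% × 28% × 67% × 44% = 6.273344% of Ironwood Industries Corp.
Aggregating (R1): 1.105104% + 6.273344% = 7.378448%.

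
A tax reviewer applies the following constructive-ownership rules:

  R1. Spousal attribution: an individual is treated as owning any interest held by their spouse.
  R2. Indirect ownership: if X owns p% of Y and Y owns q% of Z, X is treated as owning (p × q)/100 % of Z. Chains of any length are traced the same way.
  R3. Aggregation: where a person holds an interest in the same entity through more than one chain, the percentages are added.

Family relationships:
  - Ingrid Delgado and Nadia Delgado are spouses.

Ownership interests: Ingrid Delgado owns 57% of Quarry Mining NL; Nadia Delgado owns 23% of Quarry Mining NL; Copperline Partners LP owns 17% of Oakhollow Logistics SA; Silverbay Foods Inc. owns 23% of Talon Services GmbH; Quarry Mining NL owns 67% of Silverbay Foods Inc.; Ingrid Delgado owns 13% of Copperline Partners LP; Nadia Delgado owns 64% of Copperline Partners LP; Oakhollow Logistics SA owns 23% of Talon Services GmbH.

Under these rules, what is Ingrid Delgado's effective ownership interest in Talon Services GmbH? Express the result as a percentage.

By spousal attribution (R1), Ingrid Delgado is treated as also owning Nadia Delgado's interest in Quarry Mining NL, giving 57% + 23% = 80%.
By spousal attribution (R1), Ingrid Delgado is treated as also owning Nadia Delgado's interest in Copperline Partners LP, giving 13% + 64% = 77%.
Chain via Quarry Mining NL → Silverbay Foods Inc. (R2): 80% × 67% × 23% = 12.328% of Talon Services GmbH.
Chain via Copperline Partners LP → Oakhollow Logistics SA (R2): 77% × 17% × 23% = 3.0107% of Talon Services GmbH.
Aggregating (R3): 12.328% + 3.0107% = 15.3387%.

15.3387%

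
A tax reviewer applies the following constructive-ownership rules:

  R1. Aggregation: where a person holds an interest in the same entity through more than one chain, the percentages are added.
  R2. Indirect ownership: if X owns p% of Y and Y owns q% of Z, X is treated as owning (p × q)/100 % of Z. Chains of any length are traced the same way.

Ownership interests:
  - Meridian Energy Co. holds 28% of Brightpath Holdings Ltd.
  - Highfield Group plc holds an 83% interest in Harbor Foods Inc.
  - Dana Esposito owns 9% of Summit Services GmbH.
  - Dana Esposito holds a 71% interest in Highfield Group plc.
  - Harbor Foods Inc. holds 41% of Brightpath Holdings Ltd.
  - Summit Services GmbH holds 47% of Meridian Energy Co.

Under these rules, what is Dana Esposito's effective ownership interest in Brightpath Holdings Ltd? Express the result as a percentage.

Chain via Summit Services GmbH → Meridian Energy Co. (R2): 9% × 47% × 28% = 1.1844% of Brightpath Holdings Ltd.
Chain via Highfield Group plc → Harbor Foods Inc. (R2): 71% × 83% × 41% = 24.1613% of Brightpath Holdings Ltd.
Aggregating (R1): 1.1844% + 24.1613% = 25.3457%.

25.3457%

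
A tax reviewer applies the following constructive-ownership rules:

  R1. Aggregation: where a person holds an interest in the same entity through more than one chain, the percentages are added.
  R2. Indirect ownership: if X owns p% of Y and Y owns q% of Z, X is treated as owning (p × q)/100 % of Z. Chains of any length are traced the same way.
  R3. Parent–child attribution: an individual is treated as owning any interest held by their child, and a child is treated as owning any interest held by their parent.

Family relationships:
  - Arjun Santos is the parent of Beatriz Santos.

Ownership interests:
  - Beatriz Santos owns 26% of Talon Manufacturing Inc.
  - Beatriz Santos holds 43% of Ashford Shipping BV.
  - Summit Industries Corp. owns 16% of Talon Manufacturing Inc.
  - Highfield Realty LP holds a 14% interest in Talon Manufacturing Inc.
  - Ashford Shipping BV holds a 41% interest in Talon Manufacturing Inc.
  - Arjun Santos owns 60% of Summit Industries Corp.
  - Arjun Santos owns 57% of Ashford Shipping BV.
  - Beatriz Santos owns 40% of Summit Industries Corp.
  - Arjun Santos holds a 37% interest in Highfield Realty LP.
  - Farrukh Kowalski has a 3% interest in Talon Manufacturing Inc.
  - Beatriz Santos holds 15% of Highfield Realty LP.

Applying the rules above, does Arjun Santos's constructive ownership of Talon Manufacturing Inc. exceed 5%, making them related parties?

By parent–child attribution (R3), Arjun Santos is treated as also owning Beatriz Santos's interest in Ashford Shipping BV, giving 57% + 43% = 100%.
By parent–child attribution (R3), Arjun Santos is treated as also owning Beatriz Santos's interest in Highfield Realty LP, giving 37% + 15% = 52%.
By parent–child attribution (R3), Arjun Santos is treated as also owning Beatriz Santos's interest in Summit Industries Corp, giving 60% + 40% = 100%.
By parent–child attribution (R3), Arjun Santos is treated as owning Beatriz Santos's 26% interest in Talon Manufacturing Inc.
Chain via Ashford Shipping BV (R2): 100% × 41% = 41% of Talon Manufacturing Inc.
Chain via Highfield Realty LP (R2): 52% × 14% = 7.28% of Talon Manufacturing Inc.
Chain via Summit Industries Corp. (R2): 100% × 16% = 16% of Talon Manufacturing Inc.
Direct interest in Talon Manufacturing Inc: 26%.
Aggregating (R1): 41% + 7.28% + 16% + 26% = 90.28%.
90.28% exceeds the 5% threshold, so Arjun is a related party to Talon Manufacturing Inc.

Yes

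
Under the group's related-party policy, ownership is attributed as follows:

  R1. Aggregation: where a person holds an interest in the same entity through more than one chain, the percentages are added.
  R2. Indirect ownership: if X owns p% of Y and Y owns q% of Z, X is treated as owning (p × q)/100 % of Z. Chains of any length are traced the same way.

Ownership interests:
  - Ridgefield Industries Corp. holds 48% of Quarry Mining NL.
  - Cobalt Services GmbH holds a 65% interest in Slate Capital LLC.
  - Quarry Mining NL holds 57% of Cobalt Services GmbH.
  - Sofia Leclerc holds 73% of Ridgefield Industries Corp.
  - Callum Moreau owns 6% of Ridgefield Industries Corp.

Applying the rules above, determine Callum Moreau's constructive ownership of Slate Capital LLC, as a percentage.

1.06704%

Chain via Ridgefield Industries Corp. → Quarry Mining NL → Cobalt Services GmbH (R2): 6% × 48% × 57% × 65% = 1.06704% of Slate Capital LLC.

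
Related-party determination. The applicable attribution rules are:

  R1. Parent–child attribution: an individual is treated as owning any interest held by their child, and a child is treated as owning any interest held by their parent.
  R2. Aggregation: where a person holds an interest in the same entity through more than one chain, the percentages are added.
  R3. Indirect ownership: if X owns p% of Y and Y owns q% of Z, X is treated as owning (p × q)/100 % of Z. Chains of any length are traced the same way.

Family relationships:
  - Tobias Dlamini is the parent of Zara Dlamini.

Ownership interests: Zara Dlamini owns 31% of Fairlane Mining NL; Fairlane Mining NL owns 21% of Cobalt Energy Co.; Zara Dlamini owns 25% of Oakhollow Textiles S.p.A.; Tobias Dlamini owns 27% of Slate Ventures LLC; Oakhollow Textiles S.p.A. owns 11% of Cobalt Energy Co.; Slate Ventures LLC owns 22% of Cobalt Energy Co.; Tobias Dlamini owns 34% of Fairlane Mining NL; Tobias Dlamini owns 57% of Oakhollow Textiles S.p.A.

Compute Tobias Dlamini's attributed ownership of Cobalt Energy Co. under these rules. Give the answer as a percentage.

28.61%

By parent–child attribution (R1), Tobias Dlamini is treated as also owning Zara Dlamini's interest in Oakhollow Textiles S.p.A, giving 57% + 25% = 82%.
By parent–child attribution (R1), Tobias Dlamini is treated as also owning Zara Dlamini's interest in Fairlane Mining NL, giving 34% + 31% = 65%.
Chain via Oakhollow Textiles S.p.A. (R3): 82% × 11% = 9.02% of Cobalt Energy Co.
Chain via Slate Ventures LLC (R3): 27% × 22% = 5.94% of Cobalt Energy Co.
Chain via Fairlane Mining NL (R3): 65% × 21% = 13.65% of Cobalt Energy Co.
Aggregating (R2): 9.02% + 5.94% + 13.65% = 28.61%.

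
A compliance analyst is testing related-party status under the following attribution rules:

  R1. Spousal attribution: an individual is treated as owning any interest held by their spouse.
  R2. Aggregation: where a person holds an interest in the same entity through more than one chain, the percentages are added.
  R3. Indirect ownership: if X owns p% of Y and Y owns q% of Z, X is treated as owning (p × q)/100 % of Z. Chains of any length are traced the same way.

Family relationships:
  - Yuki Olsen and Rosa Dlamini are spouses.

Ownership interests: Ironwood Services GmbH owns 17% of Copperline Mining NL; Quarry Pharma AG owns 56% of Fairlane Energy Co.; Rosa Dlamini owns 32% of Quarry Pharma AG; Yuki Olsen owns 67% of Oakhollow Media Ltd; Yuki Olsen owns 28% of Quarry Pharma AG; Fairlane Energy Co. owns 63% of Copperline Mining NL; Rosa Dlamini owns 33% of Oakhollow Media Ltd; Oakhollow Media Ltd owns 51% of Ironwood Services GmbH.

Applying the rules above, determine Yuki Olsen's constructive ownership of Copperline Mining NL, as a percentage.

29.838%

By spousal attribution (R1), Yuki Olsen is treated as also owning Rosa Dlamini's interest in Oakhollow Media Ltd, giving 67% + 33% = 100%.
By spousal attribution (R1), Yuki Olsen is treated as also owning Rosa Dlamini's interest in Quarry Pharma AG, giving 28% + 32% = 60%.
Chain via Oakhollow Media Ltd → Ironwood Services GmbH (R3): 100% × 51% × 17% = 8.67% of Copperline Mining NL.
Chain via Quarry Pharma AG → Fairlane Energy Co. (R3): 60% × 56% × 63% = 21.168% of Copperline Mining NL.
Aggregating (R2): 8.67% + 21.168% = 29.838%.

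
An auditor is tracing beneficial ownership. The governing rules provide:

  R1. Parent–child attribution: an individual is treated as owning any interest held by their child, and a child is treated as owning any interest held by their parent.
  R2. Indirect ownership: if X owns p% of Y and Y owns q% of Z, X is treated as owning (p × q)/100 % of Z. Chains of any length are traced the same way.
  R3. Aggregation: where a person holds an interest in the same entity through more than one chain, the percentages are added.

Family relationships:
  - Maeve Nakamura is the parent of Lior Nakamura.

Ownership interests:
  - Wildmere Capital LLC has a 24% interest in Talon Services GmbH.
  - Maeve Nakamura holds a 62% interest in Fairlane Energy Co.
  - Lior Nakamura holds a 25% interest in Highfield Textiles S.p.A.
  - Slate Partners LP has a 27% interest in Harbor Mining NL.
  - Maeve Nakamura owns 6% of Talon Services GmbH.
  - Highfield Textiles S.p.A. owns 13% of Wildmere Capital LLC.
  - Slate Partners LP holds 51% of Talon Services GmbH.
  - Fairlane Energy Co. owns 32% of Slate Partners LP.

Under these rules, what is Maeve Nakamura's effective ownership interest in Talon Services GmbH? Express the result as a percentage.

By parent–child attribution (R1), Maeve Nakamura is treated as owning Lior Nakamura's 25% interest in Highfield Textiles S.p.A.
Chain via Fairlane Energy Co. → Slate Partners LP (R2): 62% × 32% × 51% = 10.1184% of Talon Services GmbH.
Direct interest in Talon Services GmbH: 6%.
Chain via Highfield Textiles S.p.A. → Wildmere Capital LLC (R2): 25% × 13% × 24% = 0.78% of Talon Services GmbH.
Aggregating (R3): 10.1184% + 6% + 0.78% = 16.8984%.

16.8984%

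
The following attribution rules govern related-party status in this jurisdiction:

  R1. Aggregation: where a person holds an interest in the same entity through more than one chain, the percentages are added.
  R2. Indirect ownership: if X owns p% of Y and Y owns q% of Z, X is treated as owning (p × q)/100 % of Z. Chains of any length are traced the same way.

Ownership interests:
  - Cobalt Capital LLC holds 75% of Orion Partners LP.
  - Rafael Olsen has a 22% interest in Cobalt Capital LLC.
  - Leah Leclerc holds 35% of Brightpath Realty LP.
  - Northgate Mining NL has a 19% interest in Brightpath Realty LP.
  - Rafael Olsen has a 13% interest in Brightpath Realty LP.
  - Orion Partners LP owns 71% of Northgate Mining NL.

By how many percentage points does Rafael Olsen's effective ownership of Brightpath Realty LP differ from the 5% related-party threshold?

10.22585

Chain via Cobalt Capital LLC → Orion Partners LP → Northgate Mining NL (R2): 22% × 75% × 71% × 19% = 2.22585% of Brightpath Realty LP.
Direct interest in Brightpath Realty LP: 13%.
Aggregating (R1): 2.22585% + 13% = 15.22585%.
15.22585% exceeds the 5% threshold by 10.22585 percentage points.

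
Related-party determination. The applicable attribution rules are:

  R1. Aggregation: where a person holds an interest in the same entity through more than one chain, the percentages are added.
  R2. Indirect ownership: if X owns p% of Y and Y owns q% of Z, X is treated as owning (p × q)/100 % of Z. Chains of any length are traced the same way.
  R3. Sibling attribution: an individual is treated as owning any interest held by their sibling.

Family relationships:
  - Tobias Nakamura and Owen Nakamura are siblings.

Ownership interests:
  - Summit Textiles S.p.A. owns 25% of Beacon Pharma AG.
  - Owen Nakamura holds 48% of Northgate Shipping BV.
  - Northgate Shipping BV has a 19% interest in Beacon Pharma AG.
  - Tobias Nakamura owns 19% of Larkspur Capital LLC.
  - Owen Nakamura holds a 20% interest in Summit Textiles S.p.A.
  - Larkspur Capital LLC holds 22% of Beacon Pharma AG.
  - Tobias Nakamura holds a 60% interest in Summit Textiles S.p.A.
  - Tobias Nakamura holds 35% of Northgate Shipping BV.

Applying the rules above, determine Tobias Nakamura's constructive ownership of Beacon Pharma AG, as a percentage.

39.95%

By sibling attribution (R3), Tobias Nakamura is treated as also owning Owen Nakamura's interest in Northgate Shipping BV, giving 35% + 48% = 83%.
By sibling attribution (R3), Tobias Nakamura is treated as also owning Owen Nakamura's interest in Summit Textiles S.p.A, giving 60% + 20% = 80%.
Chain via Northgate Shipping BV (R2): 83% × 19% = 15.77% of Beacon Pharma AG.
Chain via Larkspur Capital LLC (R2): 19% × 22% = 4.18% of Beacon Pharma AG.
Chain via Summit Textiles S.p.A. (R2): 80% × 25% = 20% of Beacon Pharma AG.
Aggregating (R1): 15.77% + 4.18% + 20% = 39.95%.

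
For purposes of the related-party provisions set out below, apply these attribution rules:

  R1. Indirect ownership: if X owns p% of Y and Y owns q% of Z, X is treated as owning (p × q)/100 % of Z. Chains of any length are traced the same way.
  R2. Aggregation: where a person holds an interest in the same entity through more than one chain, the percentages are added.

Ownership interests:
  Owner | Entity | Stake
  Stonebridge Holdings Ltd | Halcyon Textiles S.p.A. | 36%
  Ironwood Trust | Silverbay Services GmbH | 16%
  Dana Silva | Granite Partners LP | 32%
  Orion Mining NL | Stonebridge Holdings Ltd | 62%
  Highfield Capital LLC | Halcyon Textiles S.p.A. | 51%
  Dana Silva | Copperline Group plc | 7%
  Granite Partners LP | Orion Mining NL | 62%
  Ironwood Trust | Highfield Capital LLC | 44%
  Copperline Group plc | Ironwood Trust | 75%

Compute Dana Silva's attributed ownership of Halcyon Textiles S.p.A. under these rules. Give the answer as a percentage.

5.606388%

Chain via Granite Partners LP → Orion Mining NL → Stonebridge Holdings Ltd (R1): 32% × 62% × 62% × 36% = 4.428288% of Halcyon Textiles S.p.A.
Chain via Copperline Group plc → Ironwood Trust → Highfield Capital LLC (R1): 7% × 75% × 44% × 51% = 1.1781% of Halcyon Textiles S.p.A.
Aggregating (R2): 4.428288% + 1.1781% = 5.606388%.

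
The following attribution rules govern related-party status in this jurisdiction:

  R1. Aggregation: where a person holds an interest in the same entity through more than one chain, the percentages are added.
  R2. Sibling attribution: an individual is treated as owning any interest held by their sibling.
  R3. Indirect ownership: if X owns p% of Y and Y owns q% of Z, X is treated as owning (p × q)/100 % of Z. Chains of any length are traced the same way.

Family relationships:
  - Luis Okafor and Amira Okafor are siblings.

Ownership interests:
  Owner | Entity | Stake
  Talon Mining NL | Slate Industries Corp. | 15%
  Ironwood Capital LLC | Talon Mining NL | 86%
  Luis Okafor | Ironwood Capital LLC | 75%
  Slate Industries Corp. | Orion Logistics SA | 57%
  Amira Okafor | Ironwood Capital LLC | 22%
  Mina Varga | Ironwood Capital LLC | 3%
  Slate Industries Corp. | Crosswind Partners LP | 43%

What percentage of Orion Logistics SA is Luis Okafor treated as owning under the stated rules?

By sibling attribution (R2), Luis Okafor is treated as also owning Amira Okafor's interest in Ironwood Capital LLC, giving 75% + 22% = 97%.
Chain via Ironwood Capital LLC → Talon Mining NL → Slate Industries Corp. (R3): 97% × 86% × 15% × 57% = 7.13241% of Orion Logistics SA.

7.13241%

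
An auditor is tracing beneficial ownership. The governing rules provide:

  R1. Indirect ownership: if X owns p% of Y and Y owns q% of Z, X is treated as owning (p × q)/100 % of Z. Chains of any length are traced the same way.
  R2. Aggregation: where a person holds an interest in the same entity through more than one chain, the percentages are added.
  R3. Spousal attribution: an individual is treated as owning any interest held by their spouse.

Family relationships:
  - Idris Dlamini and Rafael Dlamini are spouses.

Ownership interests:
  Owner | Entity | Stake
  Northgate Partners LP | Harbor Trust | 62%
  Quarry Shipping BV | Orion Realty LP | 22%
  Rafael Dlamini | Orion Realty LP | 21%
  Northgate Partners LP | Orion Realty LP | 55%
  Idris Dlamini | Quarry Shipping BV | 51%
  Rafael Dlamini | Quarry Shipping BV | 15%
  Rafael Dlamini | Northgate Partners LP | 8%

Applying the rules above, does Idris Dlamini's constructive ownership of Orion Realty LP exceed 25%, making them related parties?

Yes

By spousal attribution (R3), Idris Dlamini is treated as also owning Rafael Dlamini's interest in Quarry Shipping BV, giving 51% + 15% = 66%.
By spousal attribution (R3), Idris Dlamini is treated as owning Rafael Dlamini's 8% interest in Northgate Partners LP.
By spousal attribution (R3), Idris Dlamini is treated as owning Rafael Dlamini's 21% interest in Orion Realty LP.
Chain via Quarry Shipping BV (R1): 66% × 22% = 14.52% of Orion Realty LP.
Chain via Northgate Partners LP (R1): 8% × 55% = 4.4% of Orion Realty LP.
Direct interest in Orion Realty LP: 21%.
Aggregating (R2): 14.52% + 4.4% + 21% = 39.92%.
39.92% exceeds the 25% threshold, so Idris is a related party to Orion Realty LP.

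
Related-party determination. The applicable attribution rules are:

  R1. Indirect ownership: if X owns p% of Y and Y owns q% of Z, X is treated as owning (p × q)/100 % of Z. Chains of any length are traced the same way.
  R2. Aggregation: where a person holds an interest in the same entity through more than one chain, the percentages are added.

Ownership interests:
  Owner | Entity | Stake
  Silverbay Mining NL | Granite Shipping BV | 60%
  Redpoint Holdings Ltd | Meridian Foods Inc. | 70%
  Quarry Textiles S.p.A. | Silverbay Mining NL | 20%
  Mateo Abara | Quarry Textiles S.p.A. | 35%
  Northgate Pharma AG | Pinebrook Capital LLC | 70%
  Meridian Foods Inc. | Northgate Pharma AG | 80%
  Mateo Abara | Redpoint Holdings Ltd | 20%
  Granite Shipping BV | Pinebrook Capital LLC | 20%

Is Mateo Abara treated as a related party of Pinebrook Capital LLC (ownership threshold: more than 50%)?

Chain via Redpoint Holdings Ltd → Meridian Foods Inc. → Northgate Pharma AG (R1): 20% × 70% × 80% × 70% = 7.84% of Pinebrook Capital LLC.
Chain via Quarry Textiles S.p.A. → Silverbay Mining NL → Granite Shipping BV (R1): 35% × 20% × 60% × 20% = 0.84% of Pinebrook Capital LLC.
Aggregating (R2): 7.84% + 0.84% = 8.68%.
8.68% does not exceed the 50% threshold, so Mateo is not a related party to Pinebrook Capital LLC.

No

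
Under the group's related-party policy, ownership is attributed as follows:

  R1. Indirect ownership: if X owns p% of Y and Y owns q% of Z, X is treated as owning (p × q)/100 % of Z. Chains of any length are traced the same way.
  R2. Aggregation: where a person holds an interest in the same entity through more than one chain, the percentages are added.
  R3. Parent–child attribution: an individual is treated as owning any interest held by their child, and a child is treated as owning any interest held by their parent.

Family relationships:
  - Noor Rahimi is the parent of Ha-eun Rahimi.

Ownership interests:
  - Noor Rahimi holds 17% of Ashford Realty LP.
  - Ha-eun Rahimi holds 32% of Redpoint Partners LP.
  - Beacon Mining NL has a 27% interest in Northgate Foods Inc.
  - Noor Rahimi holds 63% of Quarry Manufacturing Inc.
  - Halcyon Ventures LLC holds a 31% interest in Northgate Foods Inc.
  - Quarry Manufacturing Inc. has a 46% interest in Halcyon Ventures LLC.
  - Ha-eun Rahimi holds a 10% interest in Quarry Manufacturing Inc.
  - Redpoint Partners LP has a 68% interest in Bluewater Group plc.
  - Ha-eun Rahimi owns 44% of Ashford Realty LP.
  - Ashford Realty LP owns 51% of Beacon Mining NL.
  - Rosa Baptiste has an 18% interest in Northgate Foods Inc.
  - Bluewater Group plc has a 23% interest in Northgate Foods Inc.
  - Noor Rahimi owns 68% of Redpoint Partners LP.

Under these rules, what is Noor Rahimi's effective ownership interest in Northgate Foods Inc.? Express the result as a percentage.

34.4495%

By parent–child attribution (R3), Noor Rahimi is treated as also owning Ha-eun Rahimi's interest in Redpoint Partners LP, giving 68% + 32% = 100%.
By parent–child attribution (R3), Noor Rahimi is treated as also owning Ha-eun Rahimi's interest in Quarry Manufacturing Inc, giving 63% + 10% = 73%.
By parent–child attribution (R3), Noor Rahimi is treated as also owning Ha-eun Rahimi's interest in Ashford Realty LP, giving 17% + 44% = 61%.
Chain via Redpoint Partners LP → Bluewater Group plc (R1): 100% × 68% × 23% = 15.64% of Northgate Foods Inc.
Chain via Quarry Manufacturing Inc. → Halcyon Ventures LLC (R1): 73% × 46% × 31% = 10.4098% of Northgate Foods Inc.
Chain via Ashford Realty LP → Beacon Mining NL (R1): 61% × 51% × 27% = 8.3997% of Northgate Foods Inc.
Aggregating (R2): 15.64% + 10.4098% + 8.3997% = 34.4495%.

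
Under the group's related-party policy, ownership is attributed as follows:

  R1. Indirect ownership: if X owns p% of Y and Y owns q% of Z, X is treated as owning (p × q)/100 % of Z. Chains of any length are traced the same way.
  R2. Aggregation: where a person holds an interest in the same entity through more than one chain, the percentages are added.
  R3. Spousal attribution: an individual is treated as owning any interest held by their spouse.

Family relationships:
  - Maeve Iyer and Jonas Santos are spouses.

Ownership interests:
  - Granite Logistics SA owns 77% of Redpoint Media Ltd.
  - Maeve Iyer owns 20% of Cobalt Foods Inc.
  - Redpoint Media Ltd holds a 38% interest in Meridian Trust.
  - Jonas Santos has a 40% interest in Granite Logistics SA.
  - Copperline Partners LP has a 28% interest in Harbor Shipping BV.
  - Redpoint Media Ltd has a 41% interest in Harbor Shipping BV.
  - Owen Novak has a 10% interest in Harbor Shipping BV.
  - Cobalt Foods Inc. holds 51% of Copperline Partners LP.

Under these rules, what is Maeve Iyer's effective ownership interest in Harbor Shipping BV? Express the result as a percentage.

15.484%

By spousal attribution (R3), Maeve Iyer is treated as owning Jonas Santos's 40% interest in Granite Logistics SA.
Chain via Cobalt Foods Inc. → Copperline Partners LP (R1): 20% × 51% × 28% = 2.856% of Harbor Shipping BV.
Chain via Granite Logistics SA → Redpoint Media Ltd (R1): 40% × 77% × 41% = 12.628% of Harbor Shipping BV.
Aggregating (R2): 2.856% + 12.628% = 15.484%.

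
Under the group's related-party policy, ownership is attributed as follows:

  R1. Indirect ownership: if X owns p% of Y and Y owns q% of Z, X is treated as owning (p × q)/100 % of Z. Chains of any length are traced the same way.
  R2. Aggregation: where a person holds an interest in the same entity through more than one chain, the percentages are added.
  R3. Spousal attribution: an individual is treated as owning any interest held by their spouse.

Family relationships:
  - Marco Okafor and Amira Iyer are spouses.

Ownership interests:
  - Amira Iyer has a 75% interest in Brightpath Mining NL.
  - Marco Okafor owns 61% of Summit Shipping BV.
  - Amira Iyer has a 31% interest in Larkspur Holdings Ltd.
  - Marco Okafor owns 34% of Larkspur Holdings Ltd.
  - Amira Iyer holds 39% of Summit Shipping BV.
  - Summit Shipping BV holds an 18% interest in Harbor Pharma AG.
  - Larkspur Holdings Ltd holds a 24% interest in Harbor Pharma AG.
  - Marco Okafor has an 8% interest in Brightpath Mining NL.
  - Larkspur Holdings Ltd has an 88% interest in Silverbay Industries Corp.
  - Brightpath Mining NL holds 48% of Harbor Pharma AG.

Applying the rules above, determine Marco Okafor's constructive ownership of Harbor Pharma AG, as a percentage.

73.44%

By spousal attribution (R3), Marco Okafor is treated as also owning Amira Iyer's interest in Brightpath Mining NL, giving 8% + 75% = 83%.
By spousal attribution (R3), Marco Okafor is treated as also owning Amira Iyer's interest in Summit Shipping BV, giving 61% + 39% = 100%.
By spousal attribution (R3), Marco Okafor is treated as also owning Amira Iyer's interest in Larkspur Holdings Ltd, giving 34% + 31% = 65%.
Chain via Brightpath Mining NL (R1): 83% × 48% = 39.84% of Harbor Pharma AG.
Chain via Summit Shipping BV (R1): 100% × 18% = 18% of Harbor Pharma AG.
Chain via Larkspur Holdings Ltd (R1): 65% × 24% = 15.6% of Harbor Pharma AG.
Aggregating (R2): 39.84% + 18% + 15.6% = 73.44%.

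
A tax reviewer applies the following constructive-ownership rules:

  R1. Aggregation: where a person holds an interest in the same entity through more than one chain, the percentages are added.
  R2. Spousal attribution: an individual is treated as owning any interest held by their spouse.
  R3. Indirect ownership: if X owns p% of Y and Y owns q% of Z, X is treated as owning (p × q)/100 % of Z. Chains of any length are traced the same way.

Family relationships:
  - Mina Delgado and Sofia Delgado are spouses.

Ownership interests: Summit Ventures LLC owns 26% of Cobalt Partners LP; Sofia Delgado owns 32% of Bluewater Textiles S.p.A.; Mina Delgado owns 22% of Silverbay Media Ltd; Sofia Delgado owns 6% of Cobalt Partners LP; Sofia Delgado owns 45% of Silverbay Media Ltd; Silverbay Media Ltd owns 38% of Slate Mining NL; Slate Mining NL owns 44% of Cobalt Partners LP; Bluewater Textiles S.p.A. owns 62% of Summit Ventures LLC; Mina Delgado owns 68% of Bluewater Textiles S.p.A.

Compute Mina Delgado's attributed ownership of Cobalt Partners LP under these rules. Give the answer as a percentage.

By spousal attribution (R2), Mina Delgado is treated as also owning Sofia Delgado's interest in Silverbay Media Ltd, giving 22% + 45% = 67%.
By spousal attribution (R2), Mina Delgado is treated as also owning Sofia Delgado's interest in Bluewater Textiles S.p.A, giving 68% + 32% = 100%.
By spousal attribution (R2), Mina Delgado is treated as owning Sofia Delgado's 6% interest in Cobalt Partners LP.
Chain via Silverbay Media Ltd → Slate Mining NL (R3): 67% × 38% × 44% = 11.2024% of Cobalt Partners LP.
Chain via Bluewater Textiles S.p.A. → Summit Ventures LLC (R3): 100% × 62% × 26% = 16.12% of Cobalt Partners LP.
Direct interest in Cobalt Partners LP: 6%.
Aggregating (R1): 11.2024% + 16.12% + 6% = 33.3224%.

33.3224%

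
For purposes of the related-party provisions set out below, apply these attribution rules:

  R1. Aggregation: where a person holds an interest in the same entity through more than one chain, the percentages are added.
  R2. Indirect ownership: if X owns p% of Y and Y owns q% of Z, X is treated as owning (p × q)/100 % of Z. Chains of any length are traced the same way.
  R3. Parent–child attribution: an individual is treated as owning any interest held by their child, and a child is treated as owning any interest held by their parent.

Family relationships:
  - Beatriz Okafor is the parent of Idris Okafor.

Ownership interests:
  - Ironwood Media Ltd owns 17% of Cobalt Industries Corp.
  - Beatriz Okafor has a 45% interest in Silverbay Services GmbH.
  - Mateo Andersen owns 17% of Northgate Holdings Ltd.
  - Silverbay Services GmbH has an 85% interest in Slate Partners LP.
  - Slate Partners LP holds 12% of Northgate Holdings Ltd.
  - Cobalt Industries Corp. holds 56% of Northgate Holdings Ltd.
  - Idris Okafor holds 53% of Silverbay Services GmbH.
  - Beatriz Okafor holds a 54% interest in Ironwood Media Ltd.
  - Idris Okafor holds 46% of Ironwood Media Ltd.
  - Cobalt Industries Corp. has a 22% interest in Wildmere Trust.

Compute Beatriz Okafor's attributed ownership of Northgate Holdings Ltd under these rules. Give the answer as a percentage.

19.516%

By parent–child attribution (R3), Beatriz Okafor is treated as also owning Idris Okafor's interest in Silverbay Services GmbH, giving 45% + 53% = 98%.
By parent–child attribution (R3), Beatriz Okafor is treated as also owning Idris Okafor's interest in Ironwood Media Ltd, giving 54% + 46% = 100%.
Chain via Silverbay Services GmbH → Slate Partners LP (R2): 98% × 85% × 12% = 9.996% of Northgate Holdings Ltd.
Chain via Ironwood Media Ltd → Cobalt Industries Corp. (R2): 100% × 17% × 56% = 9.52% of Northgate Holdings Ltd.
Aggregating (R1): 9.996% + 9.52% = 19.516%.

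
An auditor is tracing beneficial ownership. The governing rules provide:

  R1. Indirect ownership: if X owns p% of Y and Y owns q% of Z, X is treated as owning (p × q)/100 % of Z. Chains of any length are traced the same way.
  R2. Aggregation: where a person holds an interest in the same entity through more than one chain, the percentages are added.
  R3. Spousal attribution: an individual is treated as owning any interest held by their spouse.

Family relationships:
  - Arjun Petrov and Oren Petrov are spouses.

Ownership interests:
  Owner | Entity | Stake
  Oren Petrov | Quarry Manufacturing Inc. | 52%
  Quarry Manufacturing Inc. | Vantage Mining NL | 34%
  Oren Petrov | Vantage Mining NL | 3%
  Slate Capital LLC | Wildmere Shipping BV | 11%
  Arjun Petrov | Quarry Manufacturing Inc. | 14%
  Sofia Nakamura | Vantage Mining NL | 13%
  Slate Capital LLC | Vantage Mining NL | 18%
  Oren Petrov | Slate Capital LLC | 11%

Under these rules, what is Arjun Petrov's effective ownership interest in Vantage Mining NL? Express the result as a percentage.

By spousal attribution (R3), Arjun Petrov is treated as also owning Oren Petrov's interest in Quarry Manufacturing Inc, giving 14% + 52% = 66%.
By spousal attribution (R3), Arjun Petrov is treated as owning Oren Petrov's 11% interest in Slate Capital LLC.
By spousal attribution (R3), Arjun Petrov is treated as owning Oren Petrov's 3% interest in Vantage Mining NL.
Chain via Quarry Manufacturing Inc. (R1): 66% × 34% = 22.44% of Vantage Mining NL.
Chain via Slate Capital LLC (R1): 11% × 18% = 1.98% of Vantage Mining NL.
Direct interest in Vantage Mining NL: 3%.
Aggregating (R2): 22.44% + 1.98% + 3% = 27.42%.

27.42%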